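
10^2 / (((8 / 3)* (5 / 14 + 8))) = 175 / 39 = 4.49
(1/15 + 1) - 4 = -2.93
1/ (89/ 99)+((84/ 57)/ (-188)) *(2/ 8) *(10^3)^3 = -155749911593/ 79477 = -1959685.34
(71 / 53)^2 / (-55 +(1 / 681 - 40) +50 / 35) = -24030447 / 1252948832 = -0.02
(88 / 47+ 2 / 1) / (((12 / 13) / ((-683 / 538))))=-807989 / 151716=-5.33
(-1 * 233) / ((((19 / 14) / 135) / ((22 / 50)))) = -968814 / 95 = -10198.04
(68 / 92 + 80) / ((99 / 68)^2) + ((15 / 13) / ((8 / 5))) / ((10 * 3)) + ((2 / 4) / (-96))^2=152505696505 / 4001107968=38.12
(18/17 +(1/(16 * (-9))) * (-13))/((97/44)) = 319/612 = 0.52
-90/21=-30/7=-4.29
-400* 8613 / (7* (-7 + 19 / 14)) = 87220.25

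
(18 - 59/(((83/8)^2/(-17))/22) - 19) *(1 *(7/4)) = 356.99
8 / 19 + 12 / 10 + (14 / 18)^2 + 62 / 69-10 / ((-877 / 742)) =1798207069 / 155215845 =11.59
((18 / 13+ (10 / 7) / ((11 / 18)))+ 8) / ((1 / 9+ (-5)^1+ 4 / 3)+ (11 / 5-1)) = -4.98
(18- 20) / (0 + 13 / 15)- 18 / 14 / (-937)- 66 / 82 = -10876584 / 3495947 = -3.11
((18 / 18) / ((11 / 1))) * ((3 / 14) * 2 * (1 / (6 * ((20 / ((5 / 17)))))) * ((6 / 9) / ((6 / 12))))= 1 / 7854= 0.00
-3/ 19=-0.16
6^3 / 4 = 54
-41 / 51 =-0.80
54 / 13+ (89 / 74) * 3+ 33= 40.76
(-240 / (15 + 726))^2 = 6400 / 61009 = 0.10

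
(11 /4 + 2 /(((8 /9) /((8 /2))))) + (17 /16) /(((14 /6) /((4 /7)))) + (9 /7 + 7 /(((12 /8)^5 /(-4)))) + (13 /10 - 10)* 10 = -1842997 /23814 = -77.39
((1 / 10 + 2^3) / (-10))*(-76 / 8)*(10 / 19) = 81 / 20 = 4.05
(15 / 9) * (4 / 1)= 6.67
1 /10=0.10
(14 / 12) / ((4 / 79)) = 553 / 24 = 23.04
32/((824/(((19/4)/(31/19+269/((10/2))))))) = 1805/542398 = 0.00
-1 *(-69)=69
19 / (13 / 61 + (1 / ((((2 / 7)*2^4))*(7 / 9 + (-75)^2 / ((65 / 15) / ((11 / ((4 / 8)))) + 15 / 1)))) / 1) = 124180674848 / 1396735265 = 88.91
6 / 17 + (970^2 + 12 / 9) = 47985986 / 51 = 940901.69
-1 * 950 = -950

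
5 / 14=0.36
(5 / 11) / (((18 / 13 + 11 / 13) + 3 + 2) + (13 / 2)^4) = 0.00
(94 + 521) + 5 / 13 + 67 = 8871 / 13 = 682.38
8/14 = 4/7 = 0.57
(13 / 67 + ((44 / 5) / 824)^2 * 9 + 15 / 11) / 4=1218715793 / 3127533200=0.39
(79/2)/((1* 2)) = 79/4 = 19.75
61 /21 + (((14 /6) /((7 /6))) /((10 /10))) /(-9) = 169 /63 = 2.68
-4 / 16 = -1 / 4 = -0.25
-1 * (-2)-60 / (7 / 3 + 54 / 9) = -26 / 5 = -5.20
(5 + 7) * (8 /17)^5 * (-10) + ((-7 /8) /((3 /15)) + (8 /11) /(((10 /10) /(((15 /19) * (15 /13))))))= -6.48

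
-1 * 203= -203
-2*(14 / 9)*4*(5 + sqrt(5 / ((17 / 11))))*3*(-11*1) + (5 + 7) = 1232*sqrt(935) / 51 + 6196 / 3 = 2804.00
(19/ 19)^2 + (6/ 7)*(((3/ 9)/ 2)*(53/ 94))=711/ 658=1.08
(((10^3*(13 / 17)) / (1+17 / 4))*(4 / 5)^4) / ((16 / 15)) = 55.93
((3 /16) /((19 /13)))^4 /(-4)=-0.00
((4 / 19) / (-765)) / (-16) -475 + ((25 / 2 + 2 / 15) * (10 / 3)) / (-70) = -21506703 / 45220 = -475.60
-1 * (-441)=441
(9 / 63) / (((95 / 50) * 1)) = 10 / 133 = 0.08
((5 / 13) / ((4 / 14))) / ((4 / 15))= 525 / 104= 5.05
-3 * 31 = -93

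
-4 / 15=-0.27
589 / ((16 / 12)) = 1767 / 4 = 441.75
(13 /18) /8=13 /144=0.09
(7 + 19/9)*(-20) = -1640/9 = -182.22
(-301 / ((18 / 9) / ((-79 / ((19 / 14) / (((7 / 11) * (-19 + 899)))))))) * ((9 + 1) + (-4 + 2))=745709440 / 19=39247865.26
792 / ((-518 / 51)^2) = 514998 / 67081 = 7.68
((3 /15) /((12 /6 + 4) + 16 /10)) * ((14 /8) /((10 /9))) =63 /1520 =0.04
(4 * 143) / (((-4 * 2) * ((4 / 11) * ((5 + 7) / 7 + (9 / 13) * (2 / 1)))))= -143143 / 2256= -63.45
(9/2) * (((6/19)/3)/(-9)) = -1/19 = -0.05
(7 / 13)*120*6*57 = 287280 / 13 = 22098.46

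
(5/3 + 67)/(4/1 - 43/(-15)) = 10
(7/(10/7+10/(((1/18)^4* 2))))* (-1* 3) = -147/3674170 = -0.00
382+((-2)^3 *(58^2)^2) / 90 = -45248794 / 45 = -1005528.76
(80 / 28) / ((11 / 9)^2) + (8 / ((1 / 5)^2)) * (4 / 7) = 14060 / 121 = 116.20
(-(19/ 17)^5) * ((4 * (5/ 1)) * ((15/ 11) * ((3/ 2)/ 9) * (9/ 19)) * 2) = -117288900/ 15618427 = -7.51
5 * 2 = 10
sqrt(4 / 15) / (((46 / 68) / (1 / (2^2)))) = 17 * sqrt(15) / 345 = 0.19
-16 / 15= -1.07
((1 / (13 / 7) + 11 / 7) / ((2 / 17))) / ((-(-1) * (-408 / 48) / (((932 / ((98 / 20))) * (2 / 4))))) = -894720 / 4459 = -200.65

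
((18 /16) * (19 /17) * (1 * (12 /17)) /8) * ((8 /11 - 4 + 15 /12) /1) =-45657 /203456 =-0.22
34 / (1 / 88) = 2992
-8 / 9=-0.89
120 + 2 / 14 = 841 / 7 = 120.14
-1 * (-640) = 640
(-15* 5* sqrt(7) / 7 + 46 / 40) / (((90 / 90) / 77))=1771 / 20 - 825* sqrt(7)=-2094.19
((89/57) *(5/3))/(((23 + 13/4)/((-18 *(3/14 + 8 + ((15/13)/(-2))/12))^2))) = 9436587675/4405492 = 2142.01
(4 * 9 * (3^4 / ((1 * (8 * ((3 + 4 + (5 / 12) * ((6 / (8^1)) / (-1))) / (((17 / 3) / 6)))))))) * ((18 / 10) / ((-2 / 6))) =-148716 / 535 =-277.97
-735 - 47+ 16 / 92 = -17982 / 23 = -781.83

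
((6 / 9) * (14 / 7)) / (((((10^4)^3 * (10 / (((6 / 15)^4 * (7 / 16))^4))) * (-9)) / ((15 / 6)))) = -2401 / 4119873046875000000000000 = -0.00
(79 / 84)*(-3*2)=-79 / 14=-5.64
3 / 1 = 3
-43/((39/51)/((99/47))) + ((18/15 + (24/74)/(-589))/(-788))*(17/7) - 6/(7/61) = -31350164911953/183621062170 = -170.73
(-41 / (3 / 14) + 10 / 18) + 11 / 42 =-24005 / 126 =-190.52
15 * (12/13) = 180/13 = 13.85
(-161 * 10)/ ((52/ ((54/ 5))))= -4347/ 13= -334.38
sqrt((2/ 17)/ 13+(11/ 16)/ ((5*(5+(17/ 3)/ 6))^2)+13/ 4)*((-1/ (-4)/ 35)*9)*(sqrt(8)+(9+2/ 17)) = 36*sqrt(1424087977)/ 4138225+279*sqrt(2848175954)/ 14069965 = 1.39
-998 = -998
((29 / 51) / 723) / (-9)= -0.00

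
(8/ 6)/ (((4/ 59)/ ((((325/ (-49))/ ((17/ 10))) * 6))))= -383500/ 833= -460.38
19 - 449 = -430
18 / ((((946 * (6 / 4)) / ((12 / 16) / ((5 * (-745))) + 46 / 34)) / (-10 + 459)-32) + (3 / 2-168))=-5538578436 / 60359346797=-0.09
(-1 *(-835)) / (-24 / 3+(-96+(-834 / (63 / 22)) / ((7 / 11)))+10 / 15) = -122745 / 82466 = -1.49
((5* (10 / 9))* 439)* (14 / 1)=307300 / 9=34144.44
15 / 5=3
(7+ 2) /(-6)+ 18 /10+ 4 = 43 /10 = 4.30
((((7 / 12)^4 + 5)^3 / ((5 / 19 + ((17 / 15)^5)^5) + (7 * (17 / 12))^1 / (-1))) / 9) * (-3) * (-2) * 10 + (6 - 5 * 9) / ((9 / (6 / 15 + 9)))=107132337292457464218673296363649820194373 / 3984194723452360557604789938954546708480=26.89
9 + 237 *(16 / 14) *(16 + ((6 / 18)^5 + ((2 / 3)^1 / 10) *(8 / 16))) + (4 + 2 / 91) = 160572793 / 36855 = 4356.88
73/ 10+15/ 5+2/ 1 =123/ 10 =12.30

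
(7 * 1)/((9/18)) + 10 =24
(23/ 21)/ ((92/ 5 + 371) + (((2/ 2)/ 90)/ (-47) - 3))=32430/ 11441297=0.00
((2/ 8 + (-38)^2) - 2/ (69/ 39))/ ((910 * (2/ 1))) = 132767/ 167440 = 0.79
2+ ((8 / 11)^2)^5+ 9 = 11.04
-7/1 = -7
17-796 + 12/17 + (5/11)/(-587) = -85432652/109769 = -778.29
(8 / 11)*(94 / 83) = 752 / 913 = 0.82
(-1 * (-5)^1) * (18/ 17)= 90/ 17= 5.29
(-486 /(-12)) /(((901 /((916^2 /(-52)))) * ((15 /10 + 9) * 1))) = -5663628 /81991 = -69.08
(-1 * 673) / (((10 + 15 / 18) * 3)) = -1346 / 65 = -20.71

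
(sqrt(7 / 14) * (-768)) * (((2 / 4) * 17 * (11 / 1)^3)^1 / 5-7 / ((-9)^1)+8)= -1233544.20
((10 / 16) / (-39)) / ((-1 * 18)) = 5 / 5616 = 0.00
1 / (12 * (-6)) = -0.01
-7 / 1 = -7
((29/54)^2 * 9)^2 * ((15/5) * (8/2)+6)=707281/5832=121.28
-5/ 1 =-5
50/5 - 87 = -77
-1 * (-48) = 48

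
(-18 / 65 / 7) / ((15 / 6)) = -36 / 2275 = -0.02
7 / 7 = 1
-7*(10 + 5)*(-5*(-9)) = -4725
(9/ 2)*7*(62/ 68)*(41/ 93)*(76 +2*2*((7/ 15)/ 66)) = 5400479/ 5610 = 962.65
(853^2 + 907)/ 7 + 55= 104128.71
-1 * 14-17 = -31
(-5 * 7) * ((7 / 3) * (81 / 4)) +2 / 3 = -19837 / 12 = -1653.08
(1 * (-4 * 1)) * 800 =-3200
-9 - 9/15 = -48/5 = -9.60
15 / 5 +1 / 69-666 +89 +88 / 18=-117803 / 207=-569.10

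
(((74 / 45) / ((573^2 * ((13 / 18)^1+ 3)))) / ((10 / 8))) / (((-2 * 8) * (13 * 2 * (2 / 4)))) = -37 / 7149363975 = -0.00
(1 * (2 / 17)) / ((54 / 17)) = 1 / 27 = 0.04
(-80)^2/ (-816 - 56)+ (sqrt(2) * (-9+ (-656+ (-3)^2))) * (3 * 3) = -5904 * sqrt(2) - 800/ 109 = -8356.86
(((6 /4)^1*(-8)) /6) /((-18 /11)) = 11 /9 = 1.22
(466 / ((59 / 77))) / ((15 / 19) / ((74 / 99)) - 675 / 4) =-14414312 / 3974535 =-3.63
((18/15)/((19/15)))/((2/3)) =27/19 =1.42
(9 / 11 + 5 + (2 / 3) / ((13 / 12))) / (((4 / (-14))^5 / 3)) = -5798415 / 572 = -10137.09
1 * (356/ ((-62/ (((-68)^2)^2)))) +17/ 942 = -3585143601649/ 29202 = -122770481.53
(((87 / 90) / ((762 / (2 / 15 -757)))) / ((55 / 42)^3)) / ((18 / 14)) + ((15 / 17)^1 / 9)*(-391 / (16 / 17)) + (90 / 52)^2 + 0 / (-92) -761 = -10272206245562221 / 12855263850000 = -799.07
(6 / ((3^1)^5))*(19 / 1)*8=304 / 81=3.75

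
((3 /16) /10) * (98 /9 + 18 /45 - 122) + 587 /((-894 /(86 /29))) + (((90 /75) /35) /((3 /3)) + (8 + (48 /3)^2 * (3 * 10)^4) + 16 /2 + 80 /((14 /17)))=2508808488634257 /12098800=207360109.15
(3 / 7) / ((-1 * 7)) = -3 / 49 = -0.06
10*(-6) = -60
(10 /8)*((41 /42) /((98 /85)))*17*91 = 3850925 /2352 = 1637.30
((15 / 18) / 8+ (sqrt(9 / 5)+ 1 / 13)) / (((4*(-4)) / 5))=-3*sqrt(5) / 16 - 565 / 9984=-0.48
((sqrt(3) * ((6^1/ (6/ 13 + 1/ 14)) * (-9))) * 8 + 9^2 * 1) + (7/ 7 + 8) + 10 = 100-78624 * sqrt(3)/ 97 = -1303.93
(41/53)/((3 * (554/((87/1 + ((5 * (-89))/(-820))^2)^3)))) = 12942667812986627617/41800946979987456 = 309.63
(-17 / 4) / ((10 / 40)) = -17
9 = 9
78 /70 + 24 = 879 /35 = 25.11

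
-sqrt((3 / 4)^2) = -3 / 4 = -0.75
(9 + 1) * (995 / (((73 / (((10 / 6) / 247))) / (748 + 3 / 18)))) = 688.10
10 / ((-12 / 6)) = -5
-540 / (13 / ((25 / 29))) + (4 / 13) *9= -33.04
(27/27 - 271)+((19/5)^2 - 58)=-7839/25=-313.56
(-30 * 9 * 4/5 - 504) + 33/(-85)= -61233/85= -720.39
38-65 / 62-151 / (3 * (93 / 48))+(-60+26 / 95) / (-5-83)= 4529531 / 388740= 11.65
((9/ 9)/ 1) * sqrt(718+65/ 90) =sqrt(25874)/ 6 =26.81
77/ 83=0.93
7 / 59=0.12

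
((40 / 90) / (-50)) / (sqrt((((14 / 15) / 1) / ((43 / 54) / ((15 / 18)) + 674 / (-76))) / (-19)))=-0.11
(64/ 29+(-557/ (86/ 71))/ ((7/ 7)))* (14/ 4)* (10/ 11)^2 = -199737825/ 150887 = -1323.76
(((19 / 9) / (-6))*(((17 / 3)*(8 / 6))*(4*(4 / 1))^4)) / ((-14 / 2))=42336256 / 1701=24889.04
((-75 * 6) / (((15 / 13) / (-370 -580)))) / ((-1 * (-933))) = 123500 / 311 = 397.11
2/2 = 1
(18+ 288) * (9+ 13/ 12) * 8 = 24684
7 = 7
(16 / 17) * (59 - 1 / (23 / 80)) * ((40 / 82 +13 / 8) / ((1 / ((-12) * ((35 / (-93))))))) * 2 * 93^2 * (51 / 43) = 414798919920 / 40549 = 10229572.12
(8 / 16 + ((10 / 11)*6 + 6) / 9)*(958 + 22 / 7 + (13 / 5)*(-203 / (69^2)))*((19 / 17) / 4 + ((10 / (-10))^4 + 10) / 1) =1596771564557 / 83095320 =19216.14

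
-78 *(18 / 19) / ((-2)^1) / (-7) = -702 / 133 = -5.28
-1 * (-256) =256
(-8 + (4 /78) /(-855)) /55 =-266762 /1833975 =-0.15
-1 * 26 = -26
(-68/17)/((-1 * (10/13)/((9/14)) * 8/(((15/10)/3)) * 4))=117/2240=0.05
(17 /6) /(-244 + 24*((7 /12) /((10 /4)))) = -0.01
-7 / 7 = -1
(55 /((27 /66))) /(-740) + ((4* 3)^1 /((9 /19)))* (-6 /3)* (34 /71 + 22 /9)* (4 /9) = -84277013 /1276722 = -66.01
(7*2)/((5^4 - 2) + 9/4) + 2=2.02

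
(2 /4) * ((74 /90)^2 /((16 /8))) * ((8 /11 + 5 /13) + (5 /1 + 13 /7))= 3640171 /2702700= 1.35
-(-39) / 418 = 39 / 418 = 0.09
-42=-42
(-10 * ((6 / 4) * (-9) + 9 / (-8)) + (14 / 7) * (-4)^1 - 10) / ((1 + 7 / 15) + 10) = 7695 / 688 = 11.18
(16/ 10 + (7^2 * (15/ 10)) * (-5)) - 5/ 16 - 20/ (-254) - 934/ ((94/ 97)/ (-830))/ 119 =361191900233/ 56824880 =6356.23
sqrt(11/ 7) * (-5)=-5 * sqrt(77)/ 7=-6.27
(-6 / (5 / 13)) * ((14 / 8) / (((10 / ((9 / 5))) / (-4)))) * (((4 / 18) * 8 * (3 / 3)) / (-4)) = -1092 / 125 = -8.74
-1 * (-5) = 5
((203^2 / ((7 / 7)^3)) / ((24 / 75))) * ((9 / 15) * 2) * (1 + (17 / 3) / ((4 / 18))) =4095144.38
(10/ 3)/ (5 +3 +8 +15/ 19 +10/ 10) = 95/ 507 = 0.19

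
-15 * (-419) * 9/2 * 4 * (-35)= -3959550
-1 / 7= -0.14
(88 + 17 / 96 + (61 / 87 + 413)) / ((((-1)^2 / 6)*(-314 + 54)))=-11.58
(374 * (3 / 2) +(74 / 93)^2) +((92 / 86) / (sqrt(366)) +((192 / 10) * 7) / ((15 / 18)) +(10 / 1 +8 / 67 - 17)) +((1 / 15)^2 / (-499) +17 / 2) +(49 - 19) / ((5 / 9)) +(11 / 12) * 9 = 23 * sqrt(366) / 7869 +7583587452101 / 9638733900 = 786.84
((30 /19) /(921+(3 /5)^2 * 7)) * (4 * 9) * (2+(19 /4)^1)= 30375 /73112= 0.42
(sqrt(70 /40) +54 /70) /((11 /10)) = 54 /77 +5 * sqrt(7) /11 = 1.90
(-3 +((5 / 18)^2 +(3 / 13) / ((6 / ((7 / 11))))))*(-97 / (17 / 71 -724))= -924834569 / 2380862484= -0.39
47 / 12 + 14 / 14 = 4.92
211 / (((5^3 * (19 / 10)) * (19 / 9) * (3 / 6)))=7596 / 9025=0.84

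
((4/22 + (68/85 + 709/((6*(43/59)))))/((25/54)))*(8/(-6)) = -27775644/59125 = -469.78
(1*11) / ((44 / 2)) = 1 / 2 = 0.50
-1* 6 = -6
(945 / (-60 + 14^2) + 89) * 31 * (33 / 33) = 404519 / 136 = 2974.40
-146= -146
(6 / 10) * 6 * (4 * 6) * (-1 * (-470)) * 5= 203040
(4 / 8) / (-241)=-0.00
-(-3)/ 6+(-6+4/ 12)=-5.17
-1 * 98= -98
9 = 9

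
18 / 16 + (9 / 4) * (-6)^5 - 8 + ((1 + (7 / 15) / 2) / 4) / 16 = -33605483 / 1920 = -17502.86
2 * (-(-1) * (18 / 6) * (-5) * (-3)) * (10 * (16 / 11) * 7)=100800 / 11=9163.64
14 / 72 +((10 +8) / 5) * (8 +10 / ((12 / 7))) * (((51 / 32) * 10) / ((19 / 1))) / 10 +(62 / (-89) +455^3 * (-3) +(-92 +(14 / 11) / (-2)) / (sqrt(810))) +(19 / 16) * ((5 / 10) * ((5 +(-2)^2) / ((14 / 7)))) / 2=-2752463242951519 / 9740160 - 1019 * sqrt(10) / 990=-282589123.24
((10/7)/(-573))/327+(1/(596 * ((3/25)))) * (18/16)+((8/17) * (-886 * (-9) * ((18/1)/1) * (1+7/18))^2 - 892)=1988195596826364618271/106312806432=18701374402.13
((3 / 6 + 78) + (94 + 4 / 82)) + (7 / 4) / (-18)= 509077 / 2952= 172.45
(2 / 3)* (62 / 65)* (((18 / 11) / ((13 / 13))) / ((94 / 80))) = 5952 / 6721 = 0.89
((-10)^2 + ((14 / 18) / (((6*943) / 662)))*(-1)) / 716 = 2543783 / 18230076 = 0.14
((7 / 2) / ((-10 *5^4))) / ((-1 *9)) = 7 / 112500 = 0.00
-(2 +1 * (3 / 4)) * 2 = -11 / 2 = -5.50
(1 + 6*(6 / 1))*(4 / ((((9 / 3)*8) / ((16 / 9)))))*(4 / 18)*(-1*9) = -592 / 27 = -21.93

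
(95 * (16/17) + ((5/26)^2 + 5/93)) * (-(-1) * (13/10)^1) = 19131269/164424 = 116.35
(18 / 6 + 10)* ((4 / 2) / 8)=13 / 4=3.25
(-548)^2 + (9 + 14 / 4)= 600633 / 2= 300316.50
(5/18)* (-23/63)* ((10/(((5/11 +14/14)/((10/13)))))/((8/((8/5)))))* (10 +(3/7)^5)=-1064579725/991075176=-1.07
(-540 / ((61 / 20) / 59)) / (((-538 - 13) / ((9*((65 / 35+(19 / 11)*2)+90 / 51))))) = 53121452400 / 43996799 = 1207.39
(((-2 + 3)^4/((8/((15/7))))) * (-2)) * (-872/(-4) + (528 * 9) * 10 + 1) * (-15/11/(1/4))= 10741275/77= 139497.08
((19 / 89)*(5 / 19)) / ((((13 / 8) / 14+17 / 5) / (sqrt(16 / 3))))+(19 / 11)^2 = 11200*sqrt(3) / 525723+361 / 121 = 3.02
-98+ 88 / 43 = -4126 / 43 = -95.95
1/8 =0.12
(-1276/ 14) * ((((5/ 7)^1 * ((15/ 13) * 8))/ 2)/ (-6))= 31900/ 637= 50.08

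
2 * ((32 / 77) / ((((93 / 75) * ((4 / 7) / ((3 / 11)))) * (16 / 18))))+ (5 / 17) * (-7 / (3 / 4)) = -2.39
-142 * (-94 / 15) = 889.87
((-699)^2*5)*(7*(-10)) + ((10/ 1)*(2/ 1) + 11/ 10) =-1710103289/ 10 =-171010328.90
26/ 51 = 0.51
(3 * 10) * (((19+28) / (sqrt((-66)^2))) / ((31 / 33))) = 705 / 31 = 22.74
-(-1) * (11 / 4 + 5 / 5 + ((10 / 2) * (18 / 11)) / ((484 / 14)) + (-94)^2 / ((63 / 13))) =1827.29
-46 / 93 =-0.49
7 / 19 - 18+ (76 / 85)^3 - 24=-477432331 / 11668375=-40.92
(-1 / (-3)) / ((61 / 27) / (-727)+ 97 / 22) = 143946 / 1902671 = 0.08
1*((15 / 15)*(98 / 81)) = 98 / 81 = 1.21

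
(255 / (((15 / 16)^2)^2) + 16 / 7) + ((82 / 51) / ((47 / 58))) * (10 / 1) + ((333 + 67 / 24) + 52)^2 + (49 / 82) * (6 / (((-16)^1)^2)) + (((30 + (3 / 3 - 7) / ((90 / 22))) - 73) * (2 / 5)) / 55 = 328508943329331803 / 2179390752000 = 150734.30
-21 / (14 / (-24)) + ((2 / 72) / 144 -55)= -98495 / 5184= -19.00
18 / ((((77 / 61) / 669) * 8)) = 367281 / 308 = 1192.47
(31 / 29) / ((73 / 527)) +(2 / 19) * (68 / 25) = 8047987 / 1005575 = 8.00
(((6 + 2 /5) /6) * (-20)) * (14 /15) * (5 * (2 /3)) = -1792 /27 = -66.37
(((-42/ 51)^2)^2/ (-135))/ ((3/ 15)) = -38416/ 2255067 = -0.02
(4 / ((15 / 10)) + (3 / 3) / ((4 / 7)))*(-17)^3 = -260389 / 12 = -21699.08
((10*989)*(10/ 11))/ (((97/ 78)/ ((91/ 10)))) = 65791.21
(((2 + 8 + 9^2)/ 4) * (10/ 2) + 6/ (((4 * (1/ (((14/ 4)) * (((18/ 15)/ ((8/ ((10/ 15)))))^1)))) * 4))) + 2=18541/ 160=115.88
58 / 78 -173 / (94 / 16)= -52613 / 1833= -28.70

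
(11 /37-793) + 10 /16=-234455 /296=-792.08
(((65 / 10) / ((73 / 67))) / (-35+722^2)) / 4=871 / 304409416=0.00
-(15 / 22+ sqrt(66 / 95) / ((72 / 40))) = -15 / 22 - sqrt(6270) / 171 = -1.14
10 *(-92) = -920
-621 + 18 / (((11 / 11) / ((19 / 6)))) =-564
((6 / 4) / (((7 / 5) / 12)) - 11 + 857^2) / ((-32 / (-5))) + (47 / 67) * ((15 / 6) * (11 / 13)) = 5597505975 / 48776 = 114759.43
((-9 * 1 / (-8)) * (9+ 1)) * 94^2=99405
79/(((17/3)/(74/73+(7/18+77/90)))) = 586022/18615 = 31.48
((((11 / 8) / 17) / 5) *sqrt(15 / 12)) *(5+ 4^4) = 2871 *sqrt(5) / 1360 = 4.72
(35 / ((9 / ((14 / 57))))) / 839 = 490 / 430407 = 0.00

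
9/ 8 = 1.12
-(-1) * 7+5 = 12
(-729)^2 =531441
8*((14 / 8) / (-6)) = -7 / 3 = -2.33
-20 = -20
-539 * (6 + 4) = -5390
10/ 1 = 10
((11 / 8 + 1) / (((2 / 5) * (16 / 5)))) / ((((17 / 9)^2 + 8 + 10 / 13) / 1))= 500175 / 3325696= 0.15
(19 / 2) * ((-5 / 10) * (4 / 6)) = -19 / 6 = -3.17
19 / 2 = 9.50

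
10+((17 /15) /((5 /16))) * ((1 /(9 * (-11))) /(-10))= 371386 /37125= 10.00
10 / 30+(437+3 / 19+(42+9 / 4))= 109837 / 228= 481.74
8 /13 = 0.62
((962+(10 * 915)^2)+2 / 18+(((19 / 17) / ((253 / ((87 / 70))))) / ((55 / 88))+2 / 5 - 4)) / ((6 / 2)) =567148987273163 / 20322225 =27907819.51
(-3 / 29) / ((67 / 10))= -30 / 1943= -0.02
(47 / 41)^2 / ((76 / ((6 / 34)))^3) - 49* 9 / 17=-25.94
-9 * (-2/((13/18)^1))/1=324/13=24.92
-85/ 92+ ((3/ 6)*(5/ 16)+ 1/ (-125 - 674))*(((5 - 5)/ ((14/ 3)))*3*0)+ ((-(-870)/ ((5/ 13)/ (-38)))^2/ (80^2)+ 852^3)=5700546778883/ 9200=619624649.88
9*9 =81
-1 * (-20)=20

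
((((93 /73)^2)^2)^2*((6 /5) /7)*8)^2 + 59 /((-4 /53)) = -2202738978529012023125790976943760559 /3186851611107266898106401889348900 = -691.20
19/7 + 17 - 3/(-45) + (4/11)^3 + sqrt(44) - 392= -52012753/139755 + 2 * sqrt(11)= -365.54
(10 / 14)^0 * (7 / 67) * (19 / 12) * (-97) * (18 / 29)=-38703 / 3886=-9.96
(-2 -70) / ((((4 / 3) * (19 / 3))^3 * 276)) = -0.00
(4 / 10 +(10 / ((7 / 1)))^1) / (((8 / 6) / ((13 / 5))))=624 / 175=3.57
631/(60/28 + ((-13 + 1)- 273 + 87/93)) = -136927/61177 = -2.24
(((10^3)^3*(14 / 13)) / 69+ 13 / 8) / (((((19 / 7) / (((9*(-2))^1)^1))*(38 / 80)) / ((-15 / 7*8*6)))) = 22412661335.36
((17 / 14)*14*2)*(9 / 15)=102 / 5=20.40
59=59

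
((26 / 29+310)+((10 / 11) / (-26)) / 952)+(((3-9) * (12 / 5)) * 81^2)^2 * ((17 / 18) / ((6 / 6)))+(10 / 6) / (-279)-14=696430754984112164923 / 82610728200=8430270137.53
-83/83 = -1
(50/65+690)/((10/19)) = 17062/13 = 1312.46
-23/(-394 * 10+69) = 23/3871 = 0.01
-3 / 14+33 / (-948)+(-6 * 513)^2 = 20956673257 / 2212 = 9474083.75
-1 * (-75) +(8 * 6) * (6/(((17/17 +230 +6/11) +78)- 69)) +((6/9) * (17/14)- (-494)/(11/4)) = 414992/1617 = 256.64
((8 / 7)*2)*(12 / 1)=192 / 7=27.43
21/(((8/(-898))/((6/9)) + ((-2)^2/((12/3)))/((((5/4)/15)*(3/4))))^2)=4233621/51523684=0.08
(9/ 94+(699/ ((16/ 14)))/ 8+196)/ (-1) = -819827/ 3008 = -272.55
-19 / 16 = -1.19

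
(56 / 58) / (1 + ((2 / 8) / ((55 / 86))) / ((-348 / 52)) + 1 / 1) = 9240 / 18581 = 0.50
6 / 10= 3 / 5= 0.60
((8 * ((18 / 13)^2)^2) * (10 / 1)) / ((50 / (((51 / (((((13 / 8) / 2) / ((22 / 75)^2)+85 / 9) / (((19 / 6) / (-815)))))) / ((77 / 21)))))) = -2578035879936 / 153206555617375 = -0.02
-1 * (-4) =4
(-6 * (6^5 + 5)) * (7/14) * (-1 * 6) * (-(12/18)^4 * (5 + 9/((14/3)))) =-12076112/63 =-191684.32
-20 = -20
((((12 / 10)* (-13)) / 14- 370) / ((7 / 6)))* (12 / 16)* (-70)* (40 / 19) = 4676040 / 133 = 35158.20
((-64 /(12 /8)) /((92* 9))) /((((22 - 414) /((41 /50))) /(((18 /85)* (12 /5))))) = 656 /11974375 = 0.00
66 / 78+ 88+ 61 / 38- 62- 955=-457715 / 494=-926.55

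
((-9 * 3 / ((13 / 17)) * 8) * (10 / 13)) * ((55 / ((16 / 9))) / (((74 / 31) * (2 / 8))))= -70433550 / 6253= -11263.96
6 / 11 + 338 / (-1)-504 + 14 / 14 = -840.45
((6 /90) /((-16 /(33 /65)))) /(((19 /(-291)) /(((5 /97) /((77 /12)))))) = 0.00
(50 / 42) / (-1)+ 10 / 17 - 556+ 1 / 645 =-42721886 / 76755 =-556.60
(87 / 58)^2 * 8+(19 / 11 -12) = 7.73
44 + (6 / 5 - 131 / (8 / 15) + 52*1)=-5937 / 40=-148.42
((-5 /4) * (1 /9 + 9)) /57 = -205 /1026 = -0.20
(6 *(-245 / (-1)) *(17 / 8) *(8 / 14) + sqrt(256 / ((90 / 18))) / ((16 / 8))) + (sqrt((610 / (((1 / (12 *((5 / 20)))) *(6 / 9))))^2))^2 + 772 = 8 *sqrt(5) / 5 + 7537582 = 7537585.58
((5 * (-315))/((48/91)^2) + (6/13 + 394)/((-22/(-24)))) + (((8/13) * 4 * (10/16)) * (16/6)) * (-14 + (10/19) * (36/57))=-209594613187/39646464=-5286.59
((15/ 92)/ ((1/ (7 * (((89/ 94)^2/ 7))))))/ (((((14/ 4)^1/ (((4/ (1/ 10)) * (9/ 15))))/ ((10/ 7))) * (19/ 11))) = 0.83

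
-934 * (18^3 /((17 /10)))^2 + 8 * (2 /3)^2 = -28590675485152 /2601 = -10992185884.33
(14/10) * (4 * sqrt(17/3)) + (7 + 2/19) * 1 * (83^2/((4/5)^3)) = 28 * sqrt(51)/15 + 116251875/1216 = 95615.20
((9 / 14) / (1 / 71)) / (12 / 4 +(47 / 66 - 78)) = -21087 / 34321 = -0.61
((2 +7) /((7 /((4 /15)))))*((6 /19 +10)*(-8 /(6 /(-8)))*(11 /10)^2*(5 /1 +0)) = 108416 /475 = 228.24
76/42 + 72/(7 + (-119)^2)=9641/5313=1.81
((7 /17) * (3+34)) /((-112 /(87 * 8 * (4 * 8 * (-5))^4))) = -1054801920000 /17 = -62047171764.71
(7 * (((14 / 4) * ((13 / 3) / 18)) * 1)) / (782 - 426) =637 / 38448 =0.02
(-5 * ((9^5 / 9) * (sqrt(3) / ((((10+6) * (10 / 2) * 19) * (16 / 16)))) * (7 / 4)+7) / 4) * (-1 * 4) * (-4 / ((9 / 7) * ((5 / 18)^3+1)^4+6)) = -368956908713611008 * sqrt(3) / 18071149513174213 - 17995154822184960 / 951113132272327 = -54.28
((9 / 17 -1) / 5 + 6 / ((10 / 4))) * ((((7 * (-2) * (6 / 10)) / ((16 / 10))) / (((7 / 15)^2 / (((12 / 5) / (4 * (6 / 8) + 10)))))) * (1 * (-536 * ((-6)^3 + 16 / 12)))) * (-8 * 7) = 14613709824 / 221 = 66125383.82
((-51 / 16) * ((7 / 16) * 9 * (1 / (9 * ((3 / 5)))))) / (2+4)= -595 / 1536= -0.39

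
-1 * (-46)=46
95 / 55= 19 / 11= 1.73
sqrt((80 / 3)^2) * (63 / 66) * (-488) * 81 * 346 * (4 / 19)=-73291342.39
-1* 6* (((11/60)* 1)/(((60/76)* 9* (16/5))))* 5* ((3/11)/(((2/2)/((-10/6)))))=95/864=0.11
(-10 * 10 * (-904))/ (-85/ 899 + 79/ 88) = 112552.92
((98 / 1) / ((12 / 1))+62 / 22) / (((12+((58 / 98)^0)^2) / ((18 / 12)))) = 725 / 572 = 1.27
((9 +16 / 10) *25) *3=795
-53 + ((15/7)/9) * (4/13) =-52.93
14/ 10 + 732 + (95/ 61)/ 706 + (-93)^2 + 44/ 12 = 6063306631/ 645990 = 9386.07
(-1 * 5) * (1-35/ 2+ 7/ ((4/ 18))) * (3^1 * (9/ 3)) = -675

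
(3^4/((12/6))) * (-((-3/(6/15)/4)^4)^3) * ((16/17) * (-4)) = 10509453369140625/36507222016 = 287873.27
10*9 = 90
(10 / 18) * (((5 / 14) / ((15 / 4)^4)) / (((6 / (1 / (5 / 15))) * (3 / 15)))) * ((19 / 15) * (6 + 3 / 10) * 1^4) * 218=132544 / 30375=4.36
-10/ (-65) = 2/ 13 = 0.15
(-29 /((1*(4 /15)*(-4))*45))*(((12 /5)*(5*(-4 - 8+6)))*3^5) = -21141 /2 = -10570.50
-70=-70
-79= -79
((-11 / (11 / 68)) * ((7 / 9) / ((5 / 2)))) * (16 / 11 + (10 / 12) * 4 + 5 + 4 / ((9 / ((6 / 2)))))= -349384 / 1485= -235.28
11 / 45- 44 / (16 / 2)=-473 / 90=-5.26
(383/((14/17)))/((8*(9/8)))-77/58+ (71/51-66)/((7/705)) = -28647871/4437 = -6456.59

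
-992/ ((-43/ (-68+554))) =482112/ 43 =11211.91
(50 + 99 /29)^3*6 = 22300032894 /24389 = 914347.98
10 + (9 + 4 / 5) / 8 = 449 / 40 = 11.22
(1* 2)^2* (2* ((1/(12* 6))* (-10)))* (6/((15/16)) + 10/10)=-74/9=-8.22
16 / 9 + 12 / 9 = 28 / 9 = 3.11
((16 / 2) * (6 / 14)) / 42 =0.08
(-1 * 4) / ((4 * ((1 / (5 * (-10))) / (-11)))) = -550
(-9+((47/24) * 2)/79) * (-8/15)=3394/711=4.77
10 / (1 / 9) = 90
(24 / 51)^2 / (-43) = -64 / 12427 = -0.01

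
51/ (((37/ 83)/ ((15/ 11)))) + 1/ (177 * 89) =1000237142/ 6411471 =156.01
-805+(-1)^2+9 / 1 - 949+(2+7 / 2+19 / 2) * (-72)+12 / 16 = -2823.25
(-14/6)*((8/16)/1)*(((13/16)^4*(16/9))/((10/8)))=-199927/276480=-0.72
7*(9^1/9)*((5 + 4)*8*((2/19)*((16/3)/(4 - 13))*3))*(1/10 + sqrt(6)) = -1792*sqrt(6)/19 - 896/95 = -240.46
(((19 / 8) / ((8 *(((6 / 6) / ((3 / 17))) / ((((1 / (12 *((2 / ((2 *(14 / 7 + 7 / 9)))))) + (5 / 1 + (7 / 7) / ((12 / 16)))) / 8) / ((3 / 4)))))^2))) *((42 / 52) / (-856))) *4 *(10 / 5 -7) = 334282865 / 1600483442688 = 0.00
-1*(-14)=14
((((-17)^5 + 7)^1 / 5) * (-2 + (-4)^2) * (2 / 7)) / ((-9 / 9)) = 1135880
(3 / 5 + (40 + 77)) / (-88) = -147 / 110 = -1.34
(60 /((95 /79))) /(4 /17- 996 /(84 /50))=-56406 /669959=-0.08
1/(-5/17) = -17/5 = -3.40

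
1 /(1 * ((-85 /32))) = -32 /85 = -0.38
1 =1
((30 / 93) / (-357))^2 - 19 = -2327091191 / 122478489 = -19.00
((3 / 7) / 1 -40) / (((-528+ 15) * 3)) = 277 / 10773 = 0.03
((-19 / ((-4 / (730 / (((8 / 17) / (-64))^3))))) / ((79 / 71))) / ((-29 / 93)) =57593635319040 / 2291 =25139081326.51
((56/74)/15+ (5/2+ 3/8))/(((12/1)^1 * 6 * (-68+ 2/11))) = -142879/238481280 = -0.00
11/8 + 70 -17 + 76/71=31493/568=55.45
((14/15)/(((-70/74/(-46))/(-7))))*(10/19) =-47656/285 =-167.21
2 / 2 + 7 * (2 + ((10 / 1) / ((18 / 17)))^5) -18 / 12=62120338073 / 118098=526006.69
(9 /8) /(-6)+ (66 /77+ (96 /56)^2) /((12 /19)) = 4565 /784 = 5.82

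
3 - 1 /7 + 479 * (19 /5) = 63807 /35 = 1823.06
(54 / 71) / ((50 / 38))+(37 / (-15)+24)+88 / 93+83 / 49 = 200206642 / 8088675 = 24.75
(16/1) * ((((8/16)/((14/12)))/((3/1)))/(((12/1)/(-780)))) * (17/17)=-1040/7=-148.57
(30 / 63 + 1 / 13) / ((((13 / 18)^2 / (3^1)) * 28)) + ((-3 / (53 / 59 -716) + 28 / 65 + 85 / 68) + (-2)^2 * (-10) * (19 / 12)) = -16769405792599 / 272519263380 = -61.53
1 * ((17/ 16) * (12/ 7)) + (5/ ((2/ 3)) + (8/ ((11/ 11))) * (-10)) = -1979/ 28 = -70.68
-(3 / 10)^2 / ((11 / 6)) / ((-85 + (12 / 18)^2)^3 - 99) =19683 / 242430788600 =0.00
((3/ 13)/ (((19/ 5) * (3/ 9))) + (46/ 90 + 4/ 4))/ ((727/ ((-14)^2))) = 3688916/ 8080605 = 0.46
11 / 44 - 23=-91 / 4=-22.75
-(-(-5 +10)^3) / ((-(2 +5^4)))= -125 / 627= -0.20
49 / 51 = 0.96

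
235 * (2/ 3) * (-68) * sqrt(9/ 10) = -3196 * sqrt(10) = -10106.64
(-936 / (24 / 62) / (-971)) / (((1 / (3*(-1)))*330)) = -1209 / 53405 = -0.02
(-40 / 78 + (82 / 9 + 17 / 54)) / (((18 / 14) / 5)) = 218995 / 6318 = 34.66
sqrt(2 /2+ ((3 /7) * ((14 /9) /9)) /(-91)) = sqrt(670215) /819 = 1.00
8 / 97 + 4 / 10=234 / 485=0.48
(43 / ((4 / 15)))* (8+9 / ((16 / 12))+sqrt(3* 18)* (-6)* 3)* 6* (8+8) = 228330 - 835920* sqrt(6) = -1819247.47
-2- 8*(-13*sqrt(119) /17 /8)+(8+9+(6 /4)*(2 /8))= 13*sqrt(119) /17+123 /8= 23.72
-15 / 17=-0.88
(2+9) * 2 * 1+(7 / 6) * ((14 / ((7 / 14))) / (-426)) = 14009 / 639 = 21.92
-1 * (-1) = 1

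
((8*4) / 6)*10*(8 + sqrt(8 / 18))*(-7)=-29120 / 9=-3235.56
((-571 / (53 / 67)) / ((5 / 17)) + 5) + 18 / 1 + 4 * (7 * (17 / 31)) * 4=-19467934 / 8215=-2369.80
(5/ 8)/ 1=5/ 8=0.62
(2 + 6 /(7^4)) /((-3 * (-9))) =4808 /64827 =0.07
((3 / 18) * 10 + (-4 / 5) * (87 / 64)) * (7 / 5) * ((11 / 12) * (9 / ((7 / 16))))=1529 / 100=15.29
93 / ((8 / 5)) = 465 / 8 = 58.12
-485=-485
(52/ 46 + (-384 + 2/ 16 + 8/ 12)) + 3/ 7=-1474693/ 3864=-381.65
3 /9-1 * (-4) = 4.33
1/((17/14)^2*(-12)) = -49/867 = -0.06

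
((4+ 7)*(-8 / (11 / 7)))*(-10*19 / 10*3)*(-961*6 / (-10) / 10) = 4601268 / 25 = 184050.72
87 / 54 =29 / 18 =1.61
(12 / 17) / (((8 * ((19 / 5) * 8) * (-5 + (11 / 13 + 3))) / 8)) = -13 / 646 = -0.02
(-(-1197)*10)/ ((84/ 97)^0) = 11970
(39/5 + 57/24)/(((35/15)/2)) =1221/140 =8.72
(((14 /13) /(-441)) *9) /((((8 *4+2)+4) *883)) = -0.00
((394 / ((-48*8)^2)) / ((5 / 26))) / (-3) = -2561 / 552960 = -0.00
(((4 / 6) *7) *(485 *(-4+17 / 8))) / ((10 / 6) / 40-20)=101850 / 479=212.63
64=64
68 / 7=9.71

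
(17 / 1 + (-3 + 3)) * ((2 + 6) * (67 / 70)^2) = 152626 / 1225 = 124.59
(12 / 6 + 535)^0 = 1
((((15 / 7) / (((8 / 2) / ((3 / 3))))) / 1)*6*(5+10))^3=307546875 / 2744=112079.76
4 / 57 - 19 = -1079 / 57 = -18.93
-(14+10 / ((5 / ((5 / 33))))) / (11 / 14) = -6608 / 363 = -18.20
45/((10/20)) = 90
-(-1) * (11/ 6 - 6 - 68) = -72.17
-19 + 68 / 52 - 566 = -7588 / 13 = -583.69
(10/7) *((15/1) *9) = 1350/7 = 192.86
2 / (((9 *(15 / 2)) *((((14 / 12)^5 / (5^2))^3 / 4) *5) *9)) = 19349176320000 / 4747561509943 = 4.08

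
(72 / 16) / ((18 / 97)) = 97 / 4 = 24.25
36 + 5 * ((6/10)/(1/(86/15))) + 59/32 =8807/160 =55.04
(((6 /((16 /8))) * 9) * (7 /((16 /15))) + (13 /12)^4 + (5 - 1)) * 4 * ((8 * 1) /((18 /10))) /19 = 18928325 /110808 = 170.82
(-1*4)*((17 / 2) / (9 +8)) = -2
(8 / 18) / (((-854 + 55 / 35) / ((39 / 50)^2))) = -91 / 286875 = -0.00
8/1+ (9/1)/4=41/4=10.25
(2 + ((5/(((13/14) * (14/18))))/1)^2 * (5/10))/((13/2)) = 3.99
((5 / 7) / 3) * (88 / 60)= 22 / 63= 0.35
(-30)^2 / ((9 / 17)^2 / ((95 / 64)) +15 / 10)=16473000 / 30911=532.92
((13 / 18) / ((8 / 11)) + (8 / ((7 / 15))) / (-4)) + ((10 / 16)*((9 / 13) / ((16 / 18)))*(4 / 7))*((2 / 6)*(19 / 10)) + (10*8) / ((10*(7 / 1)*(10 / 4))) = -49783 / 18720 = -2.66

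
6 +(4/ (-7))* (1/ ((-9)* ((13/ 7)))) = 706/ 117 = 6.03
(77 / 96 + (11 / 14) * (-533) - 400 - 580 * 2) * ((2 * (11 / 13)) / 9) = -14621255 / 39312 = -371.93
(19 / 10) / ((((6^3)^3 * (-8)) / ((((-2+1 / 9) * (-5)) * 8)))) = -323 / 181398528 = -0.00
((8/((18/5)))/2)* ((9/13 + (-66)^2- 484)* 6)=1006900/39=25817.95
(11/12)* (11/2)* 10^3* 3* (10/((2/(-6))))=-453750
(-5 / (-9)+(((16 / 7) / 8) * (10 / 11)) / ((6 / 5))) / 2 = 535 / 1386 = 0.39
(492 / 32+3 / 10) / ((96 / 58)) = 6061 / 640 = 9.47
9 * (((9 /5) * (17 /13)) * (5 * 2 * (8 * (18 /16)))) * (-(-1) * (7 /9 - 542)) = -13414734 /13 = -1031902.62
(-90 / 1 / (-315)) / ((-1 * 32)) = -1 / 112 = -0.01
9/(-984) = -3/328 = -0.01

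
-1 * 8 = -8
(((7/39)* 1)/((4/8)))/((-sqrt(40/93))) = -7* sqrt(930)/390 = -0.55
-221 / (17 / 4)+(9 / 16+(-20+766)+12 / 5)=55757 / 80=696.96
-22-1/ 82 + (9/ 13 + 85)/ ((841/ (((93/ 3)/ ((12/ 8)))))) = -53538619/ 2689518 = -19.91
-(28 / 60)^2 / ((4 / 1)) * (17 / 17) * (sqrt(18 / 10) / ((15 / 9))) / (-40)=49 * sqrt(5) / 100000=0.00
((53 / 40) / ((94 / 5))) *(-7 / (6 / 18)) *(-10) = 5565 / 376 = 14.80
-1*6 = -6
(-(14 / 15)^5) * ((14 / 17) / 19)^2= -105413504 / 79224834375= -0.00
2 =2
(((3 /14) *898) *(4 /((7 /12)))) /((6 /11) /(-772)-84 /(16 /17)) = -61006528 /4126437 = -14.78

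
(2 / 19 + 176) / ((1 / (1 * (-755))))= -2526230 / 19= -132959.47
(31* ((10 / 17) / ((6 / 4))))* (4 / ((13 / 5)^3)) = 310000 / 112047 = 2.77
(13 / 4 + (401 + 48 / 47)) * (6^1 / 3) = 810.54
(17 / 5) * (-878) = -14926 / 5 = -2985.20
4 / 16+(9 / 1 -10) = -3 / 4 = -0.75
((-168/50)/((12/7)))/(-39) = 49/975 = 0.05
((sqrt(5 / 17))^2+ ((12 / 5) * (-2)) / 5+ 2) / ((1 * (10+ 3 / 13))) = 1053 / 8075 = 0.13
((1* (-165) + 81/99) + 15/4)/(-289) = 7059/12716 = 0.56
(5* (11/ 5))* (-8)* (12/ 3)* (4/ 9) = -1408/ 9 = -156.44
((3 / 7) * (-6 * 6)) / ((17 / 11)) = -1188 / 119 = -9.98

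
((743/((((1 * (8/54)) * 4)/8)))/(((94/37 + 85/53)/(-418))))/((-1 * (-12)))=-84307.26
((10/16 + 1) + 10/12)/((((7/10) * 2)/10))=1475/84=17.56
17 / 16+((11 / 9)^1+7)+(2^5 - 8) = 4793 / 144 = 33.28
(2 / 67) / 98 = 0.00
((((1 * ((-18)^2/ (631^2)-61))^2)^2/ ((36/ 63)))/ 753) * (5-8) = -2435729633563011475625701150567/ 25232982515451571407241964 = -96529.60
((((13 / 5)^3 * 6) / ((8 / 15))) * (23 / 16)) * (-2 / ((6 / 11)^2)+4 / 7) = -1748.28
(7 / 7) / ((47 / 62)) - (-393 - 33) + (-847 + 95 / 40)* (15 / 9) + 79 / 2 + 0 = -1061323 / 1128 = -940.89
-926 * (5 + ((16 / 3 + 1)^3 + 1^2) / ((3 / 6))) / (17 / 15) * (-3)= 64389410 / 51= 1262537.45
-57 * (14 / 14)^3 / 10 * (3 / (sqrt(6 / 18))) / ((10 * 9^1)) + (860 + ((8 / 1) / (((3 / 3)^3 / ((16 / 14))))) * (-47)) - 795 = -2553 / 7 - 19 * sqrt(3) / 100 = -365.04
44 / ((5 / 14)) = 616 / 5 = 123.20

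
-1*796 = -796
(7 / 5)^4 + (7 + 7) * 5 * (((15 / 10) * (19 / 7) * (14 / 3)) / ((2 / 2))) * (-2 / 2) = -1326.16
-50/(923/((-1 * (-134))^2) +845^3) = -897800/10833772801423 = -0.00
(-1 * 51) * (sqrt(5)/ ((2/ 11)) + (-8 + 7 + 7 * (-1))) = -219.22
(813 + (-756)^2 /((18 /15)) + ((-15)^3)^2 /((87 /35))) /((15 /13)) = 635814062 /145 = 4384924.57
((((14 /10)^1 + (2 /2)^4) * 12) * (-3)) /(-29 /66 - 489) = 28512 /161515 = 0.18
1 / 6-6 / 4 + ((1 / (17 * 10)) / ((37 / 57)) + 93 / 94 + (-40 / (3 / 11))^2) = 21510.78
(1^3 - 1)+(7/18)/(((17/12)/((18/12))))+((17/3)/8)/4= 0.59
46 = 46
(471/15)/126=157/630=0.25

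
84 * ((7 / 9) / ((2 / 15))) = 490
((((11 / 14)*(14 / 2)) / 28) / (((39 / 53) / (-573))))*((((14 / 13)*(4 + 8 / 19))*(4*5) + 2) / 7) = -1337015471 / 629356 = -2124.42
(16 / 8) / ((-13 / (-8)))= 16 / 13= 1.23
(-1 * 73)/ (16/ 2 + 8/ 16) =-146/ 17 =-8.59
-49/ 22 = -2.23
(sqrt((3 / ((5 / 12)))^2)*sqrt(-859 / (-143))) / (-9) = -4*sqrt(122837) / 715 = -1.96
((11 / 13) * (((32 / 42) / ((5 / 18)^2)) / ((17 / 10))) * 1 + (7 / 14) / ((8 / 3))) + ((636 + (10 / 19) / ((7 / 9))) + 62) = 1654894079 / 2351440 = 703.78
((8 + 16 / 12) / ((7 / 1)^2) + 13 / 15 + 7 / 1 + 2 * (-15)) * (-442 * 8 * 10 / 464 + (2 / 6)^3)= 15268096 / 9135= 1671.38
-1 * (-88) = 88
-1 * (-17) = 17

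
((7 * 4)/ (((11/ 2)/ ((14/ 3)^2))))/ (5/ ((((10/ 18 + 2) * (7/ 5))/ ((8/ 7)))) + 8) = 386561/ 33462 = 11.55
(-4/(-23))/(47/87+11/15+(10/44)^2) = 842160/6417253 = 0.13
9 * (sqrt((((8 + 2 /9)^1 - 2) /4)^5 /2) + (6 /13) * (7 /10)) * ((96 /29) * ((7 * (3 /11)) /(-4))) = -10976 * sqrt(7) /957 - 95256 /20735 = -34.94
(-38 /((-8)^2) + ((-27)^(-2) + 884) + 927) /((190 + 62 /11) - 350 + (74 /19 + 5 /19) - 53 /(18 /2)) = -8826736501 /761047488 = -11.60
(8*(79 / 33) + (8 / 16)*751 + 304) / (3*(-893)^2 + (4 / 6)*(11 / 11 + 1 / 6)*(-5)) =138333 / 473683936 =0.00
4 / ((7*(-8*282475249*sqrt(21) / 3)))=-sqrt(21) / 27682574402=-0.00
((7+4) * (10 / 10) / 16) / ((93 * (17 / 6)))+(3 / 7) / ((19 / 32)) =406199 / 560728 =0.72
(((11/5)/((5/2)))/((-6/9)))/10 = -33/250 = -0.13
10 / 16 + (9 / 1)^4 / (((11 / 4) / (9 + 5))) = 2939383 / 88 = 33402.08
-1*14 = -14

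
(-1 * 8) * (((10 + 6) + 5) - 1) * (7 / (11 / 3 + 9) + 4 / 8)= -3200 / 19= -168.42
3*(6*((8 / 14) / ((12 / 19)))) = 114 / 7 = 16.29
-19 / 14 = -1.36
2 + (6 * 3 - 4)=16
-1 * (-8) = 8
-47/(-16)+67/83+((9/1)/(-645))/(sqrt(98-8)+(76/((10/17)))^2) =1125*sqrt(10)/7488561267058+18620303434072357/4972404681326512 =3.74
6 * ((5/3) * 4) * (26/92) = 260/23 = 11.30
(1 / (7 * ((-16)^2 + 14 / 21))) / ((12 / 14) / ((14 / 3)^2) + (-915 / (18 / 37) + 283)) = -63 / 180854300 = -0.00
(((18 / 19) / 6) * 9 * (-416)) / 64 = -351 / 38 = -9.24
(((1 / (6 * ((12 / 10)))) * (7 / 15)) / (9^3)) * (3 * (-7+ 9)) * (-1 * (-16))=56 / 6561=0.01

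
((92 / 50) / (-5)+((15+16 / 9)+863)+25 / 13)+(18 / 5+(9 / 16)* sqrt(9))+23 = 212851163 / 234000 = 909.62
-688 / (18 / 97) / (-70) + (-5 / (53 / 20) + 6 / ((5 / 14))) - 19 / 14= 2221141 / 33390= 66.52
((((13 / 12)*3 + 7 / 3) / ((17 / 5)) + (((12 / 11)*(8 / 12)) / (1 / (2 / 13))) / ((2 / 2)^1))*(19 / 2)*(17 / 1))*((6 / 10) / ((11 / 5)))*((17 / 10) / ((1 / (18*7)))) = 1041237981 / 62920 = 16548.60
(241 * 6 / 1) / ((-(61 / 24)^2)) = -832896 / 3721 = -223.84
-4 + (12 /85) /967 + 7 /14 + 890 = 145731759 /164390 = 886.50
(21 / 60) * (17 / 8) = 119 / 160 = 0.74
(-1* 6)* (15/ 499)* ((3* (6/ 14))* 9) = -7290/ 3493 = -2.09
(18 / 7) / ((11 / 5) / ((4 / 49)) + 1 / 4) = 45 / 476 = 0.09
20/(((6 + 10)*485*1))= 1/388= 0.00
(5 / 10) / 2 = 1 / 4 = 0.25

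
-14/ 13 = -1.08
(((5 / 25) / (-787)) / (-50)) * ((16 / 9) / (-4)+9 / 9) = 1 / 354150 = 0.00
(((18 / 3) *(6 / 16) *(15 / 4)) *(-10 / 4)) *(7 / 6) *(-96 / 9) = 525 / 2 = 262.50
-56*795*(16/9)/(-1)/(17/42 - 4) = -3324160/151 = -22014.30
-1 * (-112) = 112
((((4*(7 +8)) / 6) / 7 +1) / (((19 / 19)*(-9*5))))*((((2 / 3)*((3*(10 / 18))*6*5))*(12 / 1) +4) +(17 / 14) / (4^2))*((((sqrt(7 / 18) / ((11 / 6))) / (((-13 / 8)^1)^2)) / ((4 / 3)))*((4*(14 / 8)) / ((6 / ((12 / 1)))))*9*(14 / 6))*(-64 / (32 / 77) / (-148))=-644.52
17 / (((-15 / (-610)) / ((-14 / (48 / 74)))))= -268583 / 18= -14921.28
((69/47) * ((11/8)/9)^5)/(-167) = -3704173/5062389497856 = -0.00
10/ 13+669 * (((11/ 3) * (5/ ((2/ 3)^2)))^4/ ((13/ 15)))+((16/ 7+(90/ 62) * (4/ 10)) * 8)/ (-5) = 2234960414.41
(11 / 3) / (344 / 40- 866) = -55 / 12861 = -0.00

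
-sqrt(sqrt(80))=-2*5^(1 / 4)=-2.99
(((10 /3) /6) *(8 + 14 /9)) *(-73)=-31390 /81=-387.53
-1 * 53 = -53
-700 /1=-700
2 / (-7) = -2 / 7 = -0.29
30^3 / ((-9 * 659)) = -3000 / 659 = -4.55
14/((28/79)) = 79/2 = 39.50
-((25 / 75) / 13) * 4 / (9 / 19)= -76 / 351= -0.22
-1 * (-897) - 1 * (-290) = 1187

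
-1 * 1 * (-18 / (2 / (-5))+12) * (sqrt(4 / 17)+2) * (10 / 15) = -76- 76 * sqrt(17) / 17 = -94.43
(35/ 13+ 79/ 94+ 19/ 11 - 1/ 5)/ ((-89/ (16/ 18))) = -151148/ 2990845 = -0.05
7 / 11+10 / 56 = 251 / 308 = 0.81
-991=-991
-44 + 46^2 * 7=14768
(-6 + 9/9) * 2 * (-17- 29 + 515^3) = -1365908290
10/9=1.11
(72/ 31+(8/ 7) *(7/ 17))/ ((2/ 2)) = 1472/ 527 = 2.79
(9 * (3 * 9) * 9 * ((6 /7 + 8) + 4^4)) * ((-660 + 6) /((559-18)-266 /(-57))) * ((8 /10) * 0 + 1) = -7955317476 /11459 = -694241.86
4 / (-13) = -4 / 13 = -0.31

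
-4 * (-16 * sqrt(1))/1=64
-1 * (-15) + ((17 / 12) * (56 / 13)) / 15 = 9013 / 585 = 15.41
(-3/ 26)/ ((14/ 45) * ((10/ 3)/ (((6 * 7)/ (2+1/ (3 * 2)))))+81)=-729/ 512096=-0.00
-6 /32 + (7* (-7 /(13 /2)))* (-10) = 75.20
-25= -25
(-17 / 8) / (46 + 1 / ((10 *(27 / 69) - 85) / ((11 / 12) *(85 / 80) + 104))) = -152184 / 3201623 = -0.05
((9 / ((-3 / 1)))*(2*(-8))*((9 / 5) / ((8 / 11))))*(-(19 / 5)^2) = -214434 / 125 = -1715.47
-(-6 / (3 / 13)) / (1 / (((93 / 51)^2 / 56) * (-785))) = -9807005 / 8092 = -1211.94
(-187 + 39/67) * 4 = -745.67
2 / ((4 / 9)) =9 / 2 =4.50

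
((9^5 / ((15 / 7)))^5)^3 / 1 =122416508147616433152233778194941989486454839057914712481270742548917099508701 / 30517578125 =4011344138981095281532396000000000000000000000000000000000000000000.00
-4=-4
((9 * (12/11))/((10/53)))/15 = 954/275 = 3.47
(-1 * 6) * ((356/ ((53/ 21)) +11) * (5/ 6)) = -40295/ 53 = -760.28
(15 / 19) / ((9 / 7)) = 35 / 57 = 0.61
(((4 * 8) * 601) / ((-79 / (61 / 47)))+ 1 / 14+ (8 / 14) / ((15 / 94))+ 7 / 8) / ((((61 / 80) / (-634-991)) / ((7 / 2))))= 1578406604125 / 679479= 2322965.98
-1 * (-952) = 952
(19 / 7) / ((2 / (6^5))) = 73872 / 7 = 10553.14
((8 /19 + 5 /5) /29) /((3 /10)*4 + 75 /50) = 10 /551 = 0.02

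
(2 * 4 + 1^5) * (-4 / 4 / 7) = -9 / 7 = -1.29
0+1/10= 1/10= 0.10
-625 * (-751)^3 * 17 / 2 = 4500375479375 / 2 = 2250187739687.50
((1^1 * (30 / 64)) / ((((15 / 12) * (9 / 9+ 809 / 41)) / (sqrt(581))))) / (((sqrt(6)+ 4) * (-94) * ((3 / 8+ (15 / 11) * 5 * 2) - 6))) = -451 * sqrt(581) / 46941250+ 451 * sqrt(3486) / 187765000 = -0.00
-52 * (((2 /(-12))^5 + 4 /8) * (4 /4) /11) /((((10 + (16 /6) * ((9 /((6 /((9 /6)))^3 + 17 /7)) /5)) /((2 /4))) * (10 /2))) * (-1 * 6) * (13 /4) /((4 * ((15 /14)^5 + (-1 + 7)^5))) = 1711288151755 /116370130989398616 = 0.00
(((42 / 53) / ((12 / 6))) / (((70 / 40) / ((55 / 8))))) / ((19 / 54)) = 4455 / 1007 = 4.42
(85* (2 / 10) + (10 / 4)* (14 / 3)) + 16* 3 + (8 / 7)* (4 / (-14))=11222 / 147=76.34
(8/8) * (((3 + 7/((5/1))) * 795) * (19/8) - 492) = 31263/4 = 7815.75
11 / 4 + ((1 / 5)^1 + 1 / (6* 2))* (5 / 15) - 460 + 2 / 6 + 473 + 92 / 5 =34.58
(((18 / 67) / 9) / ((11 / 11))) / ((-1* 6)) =-1 / 201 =-0.00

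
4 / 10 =2 / 5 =0.40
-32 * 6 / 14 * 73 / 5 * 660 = -925056 / 7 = -132150.86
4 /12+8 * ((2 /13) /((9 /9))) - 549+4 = -21194 /39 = -543.44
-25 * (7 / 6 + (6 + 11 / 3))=-1625 / 6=-270.83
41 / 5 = 8.20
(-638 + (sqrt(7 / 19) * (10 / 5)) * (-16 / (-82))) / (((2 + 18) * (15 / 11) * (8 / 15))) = -3509 / 80 + 11 * sqrt(133) / 7790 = -43.85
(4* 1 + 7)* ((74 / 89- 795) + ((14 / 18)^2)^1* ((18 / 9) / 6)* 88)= -184708865 / 21627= -8540.66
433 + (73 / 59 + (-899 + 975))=30104 / 59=510.24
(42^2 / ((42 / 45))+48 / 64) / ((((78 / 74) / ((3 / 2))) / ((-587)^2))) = 96421087839 / 104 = 927125844.61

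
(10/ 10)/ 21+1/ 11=32/ 231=0.14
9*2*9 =162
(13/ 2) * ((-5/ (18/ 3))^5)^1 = -40625/ 15552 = -2.61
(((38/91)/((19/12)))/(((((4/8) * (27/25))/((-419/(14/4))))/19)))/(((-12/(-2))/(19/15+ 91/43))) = -1389672160/2218671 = -626.35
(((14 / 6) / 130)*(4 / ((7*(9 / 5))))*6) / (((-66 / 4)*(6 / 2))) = -8 / 11583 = -0.00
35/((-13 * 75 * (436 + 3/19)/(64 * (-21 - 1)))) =187264/1615965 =0.12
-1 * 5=-5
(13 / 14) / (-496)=-13 / 6944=-0.00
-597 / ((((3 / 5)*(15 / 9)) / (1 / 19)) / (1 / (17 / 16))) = -9552 / 323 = -29.57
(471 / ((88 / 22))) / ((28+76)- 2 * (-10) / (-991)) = 155587 / 137392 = 1.13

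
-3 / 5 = -0.60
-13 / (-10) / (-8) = -0.16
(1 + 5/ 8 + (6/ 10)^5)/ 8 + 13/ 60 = 0.43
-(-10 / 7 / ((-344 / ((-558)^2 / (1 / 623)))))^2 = -1199877294170025 / 1849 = -648933095819.38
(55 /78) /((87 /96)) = 880 /1131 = 0.78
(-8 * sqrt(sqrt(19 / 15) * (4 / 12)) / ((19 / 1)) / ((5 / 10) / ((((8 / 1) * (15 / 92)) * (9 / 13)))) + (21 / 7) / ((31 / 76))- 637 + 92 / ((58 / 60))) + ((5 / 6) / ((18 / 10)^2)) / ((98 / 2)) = -11442300299 / 21408786- 288 * 5^(3 / 4) * 57^(1 / 4) / 5681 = -534.93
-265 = -265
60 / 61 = 0.98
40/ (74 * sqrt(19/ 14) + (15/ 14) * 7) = -8400/ 206513 + 5920 * sqrt(266)/ 206513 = 0.43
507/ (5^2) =507/ 25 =20.28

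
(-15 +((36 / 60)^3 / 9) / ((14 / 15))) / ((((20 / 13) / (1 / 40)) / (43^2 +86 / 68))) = -612311271 / 1360000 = -450.23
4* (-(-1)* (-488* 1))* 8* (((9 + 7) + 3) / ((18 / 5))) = -82417.78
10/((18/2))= 10/9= 1.11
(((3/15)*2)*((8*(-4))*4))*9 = -2304/5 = -460.80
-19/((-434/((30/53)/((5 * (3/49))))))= 133/1643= 0.08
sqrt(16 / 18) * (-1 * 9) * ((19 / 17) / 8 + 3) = -1281 * sqrt(2) / 68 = -26.64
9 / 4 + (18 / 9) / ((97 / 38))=1177 / 388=3.03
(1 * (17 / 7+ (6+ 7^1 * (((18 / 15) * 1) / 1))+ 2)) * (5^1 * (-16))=-10544 / 7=-1506.29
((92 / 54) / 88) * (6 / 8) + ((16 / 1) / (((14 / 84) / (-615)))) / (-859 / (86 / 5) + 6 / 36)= 12064145123 / 10170864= 1186.15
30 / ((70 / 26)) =78 / 7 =11.14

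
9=9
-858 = -858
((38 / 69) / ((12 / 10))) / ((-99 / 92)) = -380 / 891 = -0.43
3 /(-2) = -3 /2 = -1.50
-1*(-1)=1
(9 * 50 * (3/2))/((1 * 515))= 135/103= 1.31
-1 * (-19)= 19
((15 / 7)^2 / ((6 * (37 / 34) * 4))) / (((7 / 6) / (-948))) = -1813050 / 12691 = -142.86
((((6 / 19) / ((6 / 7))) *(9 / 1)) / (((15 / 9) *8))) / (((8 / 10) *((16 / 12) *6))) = 189 / 4864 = 0.04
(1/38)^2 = 1/1444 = 0.00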